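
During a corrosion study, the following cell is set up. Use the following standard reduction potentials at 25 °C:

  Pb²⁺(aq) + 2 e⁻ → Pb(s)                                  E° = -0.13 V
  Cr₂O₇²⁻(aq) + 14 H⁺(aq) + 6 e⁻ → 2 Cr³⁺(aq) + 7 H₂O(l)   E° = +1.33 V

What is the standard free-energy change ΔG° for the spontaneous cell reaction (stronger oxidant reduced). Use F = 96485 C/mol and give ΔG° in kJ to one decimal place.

Cr₂O₇²⁻/Cr³⁺ (E° = +1.33 V) is the cathode; Pb²⁺/Pb (E° = -0.13 V) is the anode, so E°cell = +1.46 V.
Balancing electrons gives n = 6 (lcm of 6 and 2).
ΔG° = −nFE° = −(6)(96485)(+1.46) = -845,209 J = -845.2 kJ.

-845.2 kJ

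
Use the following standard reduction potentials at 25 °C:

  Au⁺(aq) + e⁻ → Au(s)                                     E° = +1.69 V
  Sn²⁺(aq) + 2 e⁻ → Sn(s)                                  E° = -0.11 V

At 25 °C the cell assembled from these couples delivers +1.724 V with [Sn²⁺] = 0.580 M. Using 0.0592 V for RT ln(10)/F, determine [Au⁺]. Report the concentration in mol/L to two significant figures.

0.040 M

Au⁺/Au is the cathode, Sn²⁺/Sn the anode: E°cell = +1.80 V, n = 2.
Overall reaction: 2 Au⁺(aq) + Sn(s) → 2 Au(s) + Sn²⁺(aq); Q = [Sn²⁺]^1/[Au⁺]^2.
From E = E° − (0.0592/n) log Q: log Q = (E° − E)·n/0.0592 = (+1.80 − (+1.724))·2/0.0592 = 2.5676.
So 2·log[Au⁺] = 1·log(0.58) − log Q = -0.2366 − (2.5676) = -2.8042; log[Au⁺] = -2.8042 / 2 = -1.4021; [Au⁺] = 10^(-1.4021) ≈ 0.040 M.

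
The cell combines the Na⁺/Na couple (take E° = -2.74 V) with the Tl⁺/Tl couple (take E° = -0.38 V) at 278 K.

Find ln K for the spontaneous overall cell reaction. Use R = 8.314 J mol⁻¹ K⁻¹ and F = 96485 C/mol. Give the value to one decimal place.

Cathode: Tl⁺/Tl; anode: Na⁺/Na. E°cell = (-0.38) − (-2.74) = +2.36 V, with n = 1.
ΔG° = −nFE° = −RT ln K, so ln K = nFE°/(RT) = (1)(96485)(+2.36) / ((8.314)(278)) = 98.518.

98.5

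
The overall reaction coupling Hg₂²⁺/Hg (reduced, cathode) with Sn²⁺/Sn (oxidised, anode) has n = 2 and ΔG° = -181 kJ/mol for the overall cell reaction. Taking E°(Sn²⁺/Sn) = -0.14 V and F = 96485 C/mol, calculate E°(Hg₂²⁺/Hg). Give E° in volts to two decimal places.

E°cell = −ΔG°/(nF) = −(-181×10³)/((2)(96485)) = +0.938 V.
Since Hg₂²⁺/Hg is the cathode and Sn²⁺/Sn the anode, E°cell = E°(Hg₂²⁺/Hg) − E°(Sn²⁺/Sn).
So E°(Hg₂²⁺/Hg) = E°cell + E°(Sn²⁺/Sn) = +0.938 + (-0.14) = +0.80 V.

+0.80 V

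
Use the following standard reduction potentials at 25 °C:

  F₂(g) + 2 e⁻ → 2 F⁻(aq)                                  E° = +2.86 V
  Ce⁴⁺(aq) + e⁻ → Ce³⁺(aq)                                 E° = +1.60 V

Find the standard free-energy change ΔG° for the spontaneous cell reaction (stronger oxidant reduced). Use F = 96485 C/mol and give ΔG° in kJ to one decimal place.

-243.1 kJ

F₂/F⁻ (E° = +2.86 V) is the cathode; Ce⁴⁺/Ce³⁺ (E° = +1.60 V) is the anode, so E°cell = +1.26 V.
Balancing electrons gives n = 2 (lcm of 2 and 1).
ΔG° = −nFE° = −(2)(96485)(+1.26) = -243,142 J = -243.1 kJ.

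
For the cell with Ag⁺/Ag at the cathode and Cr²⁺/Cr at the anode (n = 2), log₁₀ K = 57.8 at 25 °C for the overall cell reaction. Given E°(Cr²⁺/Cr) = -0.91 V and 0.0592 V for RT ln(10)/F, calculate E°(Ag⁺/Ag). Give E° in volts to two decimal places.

E°cell = (0.0592/n)·log K = (0.0592/2)(57.8) = +1.711 V.
Since Ag⁺/Ag is the cathode and Cr²⁺/Cr the anode, E°cell = E°(Ag⁺/Ag) − E°(Cr²⁺/Cr).
So E°(Ag⁺/Ag) = E°cell + E°(Cr²⁺/Cr) = +1.711 + (-0.91) = +0.80 V.

+0.80 V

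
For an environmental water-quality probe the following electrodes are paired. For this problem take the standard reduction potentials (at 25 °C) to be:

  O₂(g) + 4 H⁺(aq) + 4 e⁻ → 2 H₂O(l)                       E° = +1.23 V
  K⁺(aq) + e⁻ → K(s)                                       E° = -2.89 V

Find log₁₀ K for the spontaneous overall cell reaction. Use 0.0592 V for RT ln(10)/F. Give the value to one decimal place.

278.4

Cathode: O₂/H₂O; anode: K⁺/K. E°cell = +4.12 V, n = 4.
log K = nE°cell / 0.0592 = (4)(+4.12) / 0.0592 = 278.4.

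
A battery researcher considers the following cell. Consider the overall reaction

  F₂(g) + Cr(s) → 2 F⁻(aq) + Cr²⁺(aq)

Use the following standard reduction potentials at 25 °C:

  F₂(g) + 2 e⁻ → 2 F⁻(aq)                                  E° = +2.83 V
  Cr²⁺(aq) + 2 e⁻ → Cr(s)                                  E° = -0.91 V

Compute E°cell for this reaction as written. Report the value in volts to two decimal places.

+3.74 V

The F₂/F⁻ couple has the higher reduction potential, so it is the cathode; Cr²⁺/Cr is oxidised at the anode.
E°cell = E°(cathode) − E°(anode) = (+2.83) − (-0.91) = +3.74 V.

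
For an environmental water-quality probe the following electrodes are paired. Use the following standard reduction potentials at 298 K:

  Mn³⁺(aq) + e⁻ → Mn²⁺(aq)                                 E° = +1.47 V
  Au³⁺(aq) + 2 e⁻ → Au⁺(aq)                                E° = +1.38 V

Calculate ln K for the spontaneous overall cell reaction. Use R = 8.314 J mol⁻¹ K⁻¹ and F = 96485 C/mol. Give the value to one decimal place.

7.0

Cathode: Mn³⁺/Mn²⁺; anode: Au³⁺/Au⁺. E°cell = (+1.47) − (+1.38) = +0.09 V, with n = 2.
ΔG° = −nFE° = −RT ln K, so ln K = nFE°/(RT) = (2)(96485)(+0.09) / ((8.314)(298)) = 7.010.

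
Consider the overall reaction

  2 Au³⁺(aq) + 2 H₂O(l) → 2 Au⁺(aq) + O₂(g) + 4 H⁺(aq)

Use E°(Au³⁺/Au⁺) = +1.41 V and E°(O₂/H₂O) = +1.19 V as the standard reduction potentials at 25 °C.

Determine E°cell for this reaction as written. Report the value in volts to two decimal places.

+0.22 V

The Au³⁺/Au⁺ couple has the higher reduction potential, so it is the cathode; O₂/H₂O is oxidised at the anode.
E°cell = E°(cathode) − E°(anode) = (+1.41) − (+1.19) = +0.22 V.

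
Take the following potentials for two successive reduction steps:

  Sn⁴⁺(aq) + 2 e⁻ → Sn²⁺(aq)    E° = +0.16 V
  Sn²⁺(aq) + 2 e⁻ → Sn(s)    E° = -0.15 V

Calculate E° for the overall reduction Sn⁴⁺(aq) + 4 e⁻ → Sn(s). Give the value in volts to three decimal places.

+0.005 V

Since ΔG° = −nFE° is additive over sequential reductions, n₃E°₃ = n₁E°₁ + n₂E°₂.
E°₃ = (2×+0.16 + 2×-0.15) / 4 = (+0.020) / 4 = +0.005 V.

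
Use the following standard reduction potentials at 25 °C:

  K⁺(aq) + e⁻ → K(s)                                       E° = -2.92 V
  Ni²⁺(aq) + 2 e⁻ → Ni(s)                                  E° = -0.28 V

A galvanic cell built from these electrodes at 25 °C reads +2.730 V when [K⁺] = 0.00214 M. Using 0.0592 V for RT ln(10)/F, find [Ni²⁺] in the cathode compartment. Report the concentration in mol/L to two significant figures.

Ni²⁺/Ni is the cathode, K⁺/K the anode: E°cell = +2.64 V, n = 2.
Overall reaction: Ni²⁺(aq) + 2 K(s) → Ni(s) + 2 K⁺(aq); Q = [K⁺]^2/[Ni²⁺]^1.
From E = E° − (0.0592/n) log Q: log Q = (E° − E)·n/0.0592 = (+2.64 − (+2.730))·2/0.0592 = -3.0405.
So 1·log[Ni²⁺] = 2·log(0.00214) − log Q = -5.3392 − (-3.0405) = -2.2987; [Ni²⁺] = 10^(-2.2987) ≈ 0.0050 M.

0.0050 M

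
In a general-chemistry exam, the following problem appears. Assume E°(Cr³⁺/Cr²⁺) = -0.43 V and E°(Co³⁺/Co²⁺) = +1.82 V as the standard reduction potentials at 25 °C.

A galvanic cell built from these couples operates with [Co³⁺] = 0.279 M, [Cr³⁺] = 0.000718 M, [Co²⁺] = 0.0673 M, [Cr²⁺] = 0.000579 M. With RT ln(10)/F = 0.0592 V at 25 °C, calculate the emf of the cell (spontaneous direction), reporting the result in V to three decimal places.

Co³⁺/Co²⁺ is the cathode (higher E°), Cr³⁺/Cr²⁺ the anode: E°cell = +1.82 − (-0.43) = +2.25 V, n = 1.
Overall: Co³⁺(aq) + Cr²⁺(aq) → Co²⁺(aq) + Cr³⁺(aq)
Q = [Co²⁺]·[Cr³⁺] / ([Co³⁺]·[Cr²⁺]); log Q = -0.524.
E = E° − (0.0592/n) log Q = +2.25 − (0.0592/1)(-0.524) = +2.281 V.

+2.281 V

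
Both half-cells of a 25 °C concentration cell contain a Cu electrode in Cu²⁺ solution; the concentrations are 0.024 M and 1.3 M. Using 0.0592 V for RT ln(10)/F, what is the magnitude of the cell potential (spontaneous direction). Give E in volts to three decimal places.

+0.051 V

For a concentration cell E°cell = 0. The 1.3 M side is the cathode (reduction is favoured where [Cu²⁺] is higher).
With n = 2, E = −(0.0592/2) log([Cu²⁺]ₐₙ/[Cu²⁺]꜀ₐₜ) = −(0.0592/2) log(0.024/1.3) = −(0.0592/2)(-1.734) = +0.051 V.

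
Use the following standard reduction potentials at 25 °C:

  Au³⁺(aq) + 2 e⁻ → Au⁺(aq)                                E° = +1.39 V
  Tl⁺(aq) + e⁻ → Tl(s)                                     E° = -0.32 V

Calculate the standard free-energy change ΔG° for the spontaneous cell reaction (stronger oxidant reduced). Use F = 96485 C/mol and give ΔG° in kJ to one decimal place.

Au³⁺/Au⁺ (E° = +1.39 V) is the cathode; Tl⁺/Tl (E° = -0.32 V) is the anode, so E°cell = +1.71 V.
Balancing electrons gives n = 2 (lcm of 2 and 1).
ΔG° = −nFE° = −(2)(96485)(+1.71) = -329,979 J = -330.0 kJ.

-330.0 kJ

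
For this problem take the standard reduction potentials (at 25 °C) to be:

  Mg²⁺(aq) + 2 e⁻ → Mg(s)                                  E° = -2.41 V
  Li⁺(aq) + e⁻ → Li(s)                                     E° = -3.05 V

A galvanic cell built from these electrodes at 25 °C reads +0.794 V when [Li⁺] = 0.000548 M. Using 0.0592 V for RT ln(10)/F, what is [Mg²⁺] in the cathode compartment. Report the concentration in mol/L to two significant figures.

0.048 M

Mg²⁺/Mg is the cathode, Li⁺/Li the anode: E°cell = +0.64 V, n = 2.
Overall reaction: Mg²⁺(aq) + 2 Li(s) → Mg(s) + 2 Li⁺(aq); Q = [Li⁺]^2/[Mg²⁺]^1.
From E = E° − (0.0592/n) log Q: log Q = (E° − E)·n/0.0592 = (+0.64 − (+0.794))·2/0.0592 = -5.2027.
So 1·log[Mg²⁺] = 2·log(0.000548) − log Q = -6.5224 − (-5.2027) = -1.3197; [Mg²⁺] = 10^(-1.3197) ≈ 0.048 M.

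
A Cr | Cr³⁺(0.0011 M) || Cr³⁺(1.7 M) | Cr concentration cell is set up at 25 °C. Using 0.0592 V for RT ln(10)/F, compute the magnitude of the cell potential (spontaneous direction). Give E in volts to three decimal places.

For a concentration cell E°cell = 0. The 1.7 M side is the cathode (reduction is favoured where [Cr³⁺] is higher).
With n = 3, E = −(0.0592/3) log([Cr³⁺]ₐₙ/[Cr³⁺]꜀ₐₜ) = −(0.0592/3) log(0.0011/1.7) = −(0.0592/3)(-3.189) = +0.063 V.

+0.063 V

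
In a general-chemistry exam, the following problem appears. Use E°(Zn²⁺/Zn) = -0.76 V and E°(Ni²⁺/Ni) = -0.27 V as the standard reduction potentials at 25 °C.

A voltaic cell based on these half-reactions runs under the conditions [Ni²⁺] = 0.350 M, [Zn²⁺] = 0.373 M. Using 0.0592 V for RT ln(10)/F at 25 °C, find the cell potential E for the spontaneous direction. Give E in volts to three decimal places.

+0.489 V

Ni²⁺/Ni is the cathode (higher E°), Zn²⁺/Zn the anode: E°cell = -0.27 − (-0.76) = +0.49 V, n = 2.
Overall: Ni²⁺(aq) + Zn(s) → Ni(s) + Zn²⁺(aq)
Q = [Zn²⁺] / ([Ni²⁺]); log Q = 0.028.
E = E° − (0.0592/n) log Q = +0.49 − (0.0592/2)(0.028) = +0.489 V.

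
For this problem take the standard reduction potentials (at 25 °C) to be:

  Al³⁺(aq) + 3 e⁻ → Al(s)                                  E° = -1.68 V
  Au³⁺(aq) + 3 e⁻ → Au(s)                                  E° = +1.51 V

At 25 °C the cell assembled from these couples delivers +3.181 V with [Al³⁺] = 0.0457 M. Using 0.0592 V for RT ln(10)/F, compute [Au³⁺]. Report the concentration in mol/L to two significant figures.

0.016 M

Au³⁺/Au is the cathode, Al³⁺/Al the anode: E°cell = +3.19 V, n = 3.
Overall reaction: Au³⁺(aq) + Al(s) → Au(s) + Al³⁺(aq); Q = [Al³⁺]^1/[Au³⁺]^1.
From E = E° − (0.0592/n) log Q: log Q = (E° − E)·n/0.0592 = (+3.19 − (+3.181))·3/0.0592 = 0.4561.
So 1·log[Au³⁺] = 1·log(0.0457) − log Q = -1.3401 − (0.4561) = -1.7962; [Au³⁺] = 10^(-1.7962) ≈ 0.016 M.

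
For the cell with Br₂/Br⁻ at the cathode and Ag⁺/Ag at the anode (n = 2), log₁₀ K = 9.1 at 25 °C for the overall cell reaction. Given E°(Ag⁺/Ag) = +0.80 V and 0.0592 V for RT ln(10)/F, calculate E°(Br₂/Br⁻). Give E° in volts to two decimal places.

E°cell = (0.0592/n)·log K = (0.0592/2)(9.1) = +0.269 V.
Since Br₂/Br⁻ is the cathode and Ag⁺/Ag the anode, E°cell = E°(Br₂/Br⁻) − E°(Ag⁺/Ag).
So E°(Br₂/Br⁻) = E°cell + E°(Ag⁺/Ag) = +0.269 + (+0.80) = +1.07 V.

+1.07 V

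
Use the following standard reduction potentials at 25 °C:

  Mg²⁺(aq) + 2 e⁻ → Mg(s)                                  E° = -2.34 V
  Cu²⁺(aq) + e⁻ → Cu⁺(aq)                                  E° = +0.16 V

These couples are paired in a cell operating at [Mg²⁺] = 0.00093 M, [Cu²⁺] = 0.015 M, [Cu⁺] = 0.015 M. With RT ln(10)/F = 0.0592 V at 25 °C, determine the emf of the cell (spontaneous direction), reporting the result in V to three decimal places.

Cu²⁺/Cu⁺ is the cathode (higher E°), Mg²⁺/Mg the anode: E°cell = +0.16 − (-2.34) = +2.50 V, n = 2.
Overall: 2 Cu²⁺(aq) + Mg(s) → 2 Cu⁺(aq) + Mg²⁺(aq)
Q = [Cu⁺]^2·[Mg²⁺] / ([Cu²⁺]^2); log Q = -3.032.
E = E° − (0.0592/n) log Q = +2.50 − (0.0592/2)(-3.032) = +2.590 V.

+2.590 V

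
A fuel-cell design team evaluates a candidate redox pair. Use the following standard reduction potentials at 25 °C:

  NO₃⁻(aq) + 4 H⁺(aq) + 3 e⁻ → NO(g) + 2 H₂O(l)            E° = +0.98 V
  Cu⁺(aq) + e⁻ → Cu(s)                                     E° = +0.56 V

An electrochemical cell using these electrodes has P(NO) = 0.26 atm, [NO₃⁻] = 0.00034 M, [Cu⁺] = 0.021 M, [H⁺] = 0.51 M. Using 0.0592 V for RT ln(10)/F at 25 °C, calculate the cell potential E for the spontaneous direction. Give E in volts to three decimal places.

NO₃⁻/NO is the cathode (higher E°), Cu⁺/Cu the anode: E°cell = +0.98 − (+0.56) = +0.42 V, n = 3.
Overall: NO₃⁻(aq) + 4 H⁺(aq) + 3 Cu(s) → NO(g) + 2 H₂O(l) + 3 Cu⁺(aq)
Q = P(NO)·[Cu⁺]^3 / ([NO₃⁻]·[H⁺]^4); log Q = -0.980.
E = E° − (0.0592/n) log Q = +0.42 − (0.0592/3)(-0.980) = +0.439 V.

+0.439 V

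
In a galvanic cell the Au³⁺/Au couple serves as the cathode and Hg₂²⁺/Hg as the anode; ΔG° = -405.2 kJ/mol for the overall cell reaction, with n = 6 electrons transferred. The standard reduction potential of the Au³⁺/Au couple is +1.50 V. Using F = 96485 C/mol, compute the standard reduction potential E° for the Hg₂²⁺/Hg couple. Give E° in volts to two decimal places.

E°cell = −ΔG°/(nF) = −(-405.2×10³)/((6)(96485)) = +0.700 V.
Since Au³⁺/Au is the cathode and Hg₂²⁺/Hg the anode, E°cell = E°(Au³⁺/Au) − E°(Hg₂²⁺/Hg).
So E°(Hg₂²⁺/Hg) = E°(Au³⁺/Au) − E°cell = (+1.50) − (+0.700) = +0.80 V.

+0.80 V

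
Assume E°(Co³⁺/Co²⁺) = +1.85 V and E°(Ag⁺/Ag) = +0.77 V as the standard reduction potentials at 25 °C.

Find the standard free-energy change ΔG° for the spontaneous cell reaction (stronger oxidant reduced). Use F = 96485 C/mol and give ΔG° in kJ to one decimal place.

-104.2 kJ

Co³⁺/Co²⁺ (E° = +1.85 V) is the cathode; Ag⁺/Ag (E° = +0.77 V) is the anode, so E°cell = +1.08 V.
Balancing electrons gives n = 1 (lcm of 1 and 1).
ΔG° = −nFE° = −(1)(96485)(+1.08) = -104,204 J = -104.2 kJ.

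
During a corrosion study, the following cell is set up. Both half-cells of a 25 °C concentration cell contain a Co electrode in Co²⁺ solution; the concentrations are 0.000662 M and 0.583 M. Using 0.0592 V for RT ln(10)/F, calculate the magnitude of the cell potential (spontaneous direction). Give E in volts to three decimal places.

+0.087 V

For a concentration cell E°cell = 0. The 0.583 M side is the cathode (reduction is favoured where [Co²⁺] is higher).
With n = 2, E = −(0.0592/2) log([Co²⁺]ₐₙ/[Co²⁺]꜀ₐₜ) = −(0.0592/2) log(0.000662/0.583) = −(0.0592/2)(-2.945) = +0.087 V.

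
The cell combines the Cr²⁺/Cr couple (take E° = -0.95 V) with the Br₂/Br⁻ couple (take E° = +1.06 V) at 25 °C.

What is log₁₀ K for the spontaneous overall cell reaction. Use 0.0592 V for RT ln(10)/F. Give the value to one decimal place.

Cathode: Br₂/Br⁻; anode: Cr²⁺/Cr. E°cell = +2.01 V, n = 2.
log K = nE°cell / 0.0592 = (2)(+2.01) / 0.0592 = 67.9.

67.9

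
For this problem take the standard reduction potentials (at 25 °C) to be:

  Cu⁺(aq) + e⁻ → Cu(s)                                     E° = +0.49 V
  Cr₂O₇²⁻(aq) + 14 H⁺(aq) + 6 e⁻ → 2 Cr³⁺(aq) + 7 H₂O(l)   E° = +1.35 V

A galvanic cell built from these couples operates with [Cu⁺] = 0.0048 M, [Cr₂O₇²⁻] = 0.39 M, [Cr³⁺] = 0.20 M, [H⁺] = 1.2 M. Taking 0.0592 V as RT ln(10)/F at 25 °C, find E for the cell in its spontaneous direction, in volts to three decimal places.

+1.018 V

Cr₂O₇²⁻/Cr³⁺ is the cathode (higher E°), Cu⁺/Cu the anode: E°cell = +1.35 − (+0.49) = +0.86 V, n = 6.
Overall: Cr₂O₇²⁻(aq) + 14 H⁺(aq) + 6 Cu(s) → 2 Cr³⁺(aq) + 7 H₂O(l) + 6 Cu⁺(aq)
Q = [Cr³⁺]^2·[Cu⁺]^6 / ([Cr₂O₇²⁻]·[H⁺]^14); log Q = -16.010.
E = E° − (0.0592/n) log Q = +0.86 − (0.0592/6)(-16.010) = +1.018 V.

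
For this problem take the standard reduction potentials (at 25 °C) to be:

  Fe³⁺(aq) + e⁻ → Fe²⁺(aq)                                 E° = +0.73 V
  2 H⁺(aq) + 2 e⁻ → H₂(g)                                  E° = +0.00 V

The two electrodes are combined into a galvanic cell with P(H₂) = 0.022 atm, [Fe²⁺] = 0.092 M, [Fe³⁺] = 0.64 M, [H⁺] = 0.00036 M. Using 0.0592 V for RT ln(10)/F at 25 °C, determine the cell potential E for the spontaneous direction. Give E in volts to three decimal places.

Fe³⁺/Fe²⁺ is the cathode (higher E°), H⁺/H₂ the anode: E°cell = +0.73 − (+0.00) = +0.73 V, n = 2.
Overall: 2 Fe³⁺(aq) + H₂(g) → 2 Fe²⁺(aq) + 2 H⁺(aq)
Q = [Fe²⁺]^2·[H⁺]^2 / ([Fe³⁺]^2·P(H₂)); log Q = -6.915.
E = E° − (0.0592/n) log Q = +0.73 − (0.0592/2)(-6.915) = +0.935 V.

+0.935 V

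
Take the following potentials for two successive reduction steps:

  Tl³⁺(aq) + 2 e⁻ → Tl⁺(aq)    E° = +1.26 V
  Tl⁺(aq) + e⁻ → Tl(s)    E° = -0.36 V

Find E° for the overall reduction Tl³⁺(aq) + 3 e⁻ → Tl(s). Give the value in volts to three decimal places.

Since ΔG° = −nFE° is additive over sequential reductions, n₃E°₃ = n₁E°₁ + n₂E°₂.
E°₃ = (2×+1.26 + 1×-0.36) / 3 = (+2.160) / 3 = +0.720 V.
Simply averaging or adding the two E° values would be wrong; the electron-weighted sum is required.

+0.720 V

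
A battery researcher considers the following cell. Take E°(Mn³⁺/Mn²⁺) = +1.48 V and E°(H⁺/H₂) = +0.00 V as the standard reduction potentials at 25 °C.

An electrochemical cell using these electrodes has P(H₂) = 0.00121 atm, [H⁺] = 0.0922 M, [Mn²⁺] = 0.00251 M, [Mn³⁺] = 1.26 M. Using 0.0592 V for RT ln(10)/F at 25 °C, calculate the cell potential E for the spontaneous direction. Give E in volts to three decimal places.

Mn³⁺/Mn²⁺ is the cathode (higher E°), H⁺/H₂ the anode: E°cell = +1.48 − (+0.00) = +1.48 V, n = 2.
Overall: 2 Mn³⁺(aq) + H₂(g) → 2 Mn²⁺(aq) + 2 H⁺(aq)
Q = [Mn²⁺]^2·[H⁺]^2 / ([Mn³⁺]^2·P(H₂)); log Q = -4.555.
E = E° − (0.0592/n) log Q = +1.48 − (0.0592/2)(-4.555) = +1.615 V.

+1.615 V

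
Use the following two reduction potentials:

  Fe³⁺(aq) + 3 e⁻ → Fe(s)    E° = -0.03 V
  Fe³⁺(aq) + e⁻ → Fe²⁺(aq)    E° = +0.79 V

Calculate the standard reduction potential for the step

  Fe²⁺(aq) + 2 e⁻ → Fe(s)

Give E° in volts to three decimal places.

-0.440 V

Sequential free energies add, so n₃E°₃ = n₁E°₁ + n₂E°₂.
With n₃ = 3, and the known step contributing 1×(+0.79) V, the unknown satisfies 2·E° = 3×(-0.03) − 1×(+0.79) = -0.880.
E° = -0.880 / 2 = -0.440 V.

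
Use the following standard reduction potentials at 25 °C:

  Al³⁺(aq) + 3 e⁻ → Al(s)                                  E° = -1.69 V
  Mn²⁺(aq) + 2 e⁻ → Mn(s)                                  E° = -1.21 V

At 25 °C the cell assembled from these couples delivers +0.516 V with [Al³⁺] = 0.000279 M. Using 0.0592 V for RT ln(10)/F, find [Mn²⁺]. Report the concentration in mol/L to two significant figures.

Mn²⁺/Mn is the cathode, Al³⁺/Al the anode: E°cell = +0.48 V, n = 6.
Overall reaction: 3 Mn²⁺(aq) + 2 Al(s) → 3 Mn(s) + 2 Al³⁺(aq); Q = [Al³⁺]^2/[Mn²⁺]^3.
From E = E° − (0.0592/n) log Q: log Q = (E° − E)·n/0.0592 = (+0.48 − (+0.516))·6/0.0592 = -3.6486.
So 3·log[Mn²⁺] = 2·log(0.000279) − log Q = -7.1088 − (-3.6486) = -3.4602; log[Mn²⁺] = -3.4602 / 3 = -1.1534; [Mn²⁺] = 10^(-1.1534) ≈ 0.070 M.

0.070 M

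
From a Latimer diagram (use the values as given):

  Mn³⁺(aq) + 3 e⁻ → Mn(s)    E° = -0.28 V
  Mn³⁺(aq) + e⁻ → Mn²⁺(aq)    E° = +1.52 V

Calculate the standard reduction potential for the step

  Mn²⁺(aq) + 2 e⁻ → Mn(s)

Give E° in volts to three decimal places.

Sequential free energies add, so n₃E°₃ = n₁E°₁ + n₂E°₂.
With n₃ = 3, and the known step contributing 1×(+1.52) V, the unknown satisfies 2·E° = 3×(-0.28) − 1×(+1.52) = -2.360.
E° = -2.360 / 2 = -1.180 V.

-1.180 V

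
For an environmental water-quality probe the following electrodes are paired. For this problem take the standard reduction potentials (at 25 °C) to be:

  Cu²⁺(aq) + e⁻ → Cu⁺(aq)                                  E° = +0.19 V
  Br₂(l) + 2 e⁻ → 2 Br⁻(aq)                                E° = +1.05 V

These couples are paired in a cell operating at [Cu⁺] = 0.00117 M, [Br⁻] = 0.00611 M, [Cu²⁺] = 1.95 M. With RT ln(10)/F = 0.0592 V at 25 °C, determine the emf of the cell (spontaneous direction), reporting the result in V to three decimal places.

+0.800 V

Br₂/Br⁻ is the cathode (higher E°), Cu²⁺/Cu⁺ the anode: E°cell = +1.05 − (+0.19) = +0.86 V, n = 2.
Overall: Br₂(l) + 2 Cu⁺(aq) → 2 Br⁻(aq) + 2 Cu²⁺(aq)
Q = [Br⁻]^2·[Cu²⁺]^2 / ([Cu⁺]^2); log Q = 2.016.
E = E° − (0.0592/n) log Q = +0.86 − (0.0592/2)(2.016) = +0.800 V.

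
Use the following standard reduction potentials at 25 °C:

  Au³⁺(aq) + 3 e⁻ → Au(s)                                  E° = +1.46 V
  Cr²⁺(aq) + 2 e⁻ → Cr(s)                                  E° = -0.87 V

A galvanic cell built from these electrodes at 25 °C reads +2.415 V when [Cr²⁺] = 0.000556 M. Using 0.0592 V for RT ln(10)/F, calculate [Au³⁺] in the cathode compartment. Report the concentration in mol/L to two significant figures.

0.27 M

Au³⁺/Au is the cathode, Cr²⁺/Cr the anode: E°cell = +2.33 V, n = 6.
Overall reaction: 2 Au³⁺(aq) + 3 Cr(s) → 2 Au(s) + 3 Cr²⁺(aq); Q = [Cr²⁺]^3/[Au³⁺]^2.
From E = E° − (0.0592/n) log Q: log Q = (E° − E)·n/0.0592 = (+2.33 − (+2.415))·6/0.0592 = -8.6149.
So 2·log[Au³⁺] = 3·log(0.000556) − log Q = -9.7648 − (-8.6149) = -1.1499; log[Au³⁺] = -1.1499 / 2 = -0.5749; [Au³⁺] = 10^(-0.5749) ≈ 0.27 M.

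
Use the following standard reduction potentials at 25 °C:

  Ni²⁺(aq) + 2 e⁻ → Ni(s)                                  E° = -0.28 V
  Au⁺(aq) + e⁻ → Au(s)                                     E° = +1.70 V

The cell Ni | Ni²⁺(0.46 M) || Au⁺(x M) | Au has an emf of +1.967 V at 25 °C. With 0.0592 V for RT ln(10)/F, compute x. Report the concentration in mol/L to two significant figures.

Au⁺/Au is the cathode, Ni²⁺/Ni the anode: E°cell = +1.98 V, n = 2.
Overall reaction: 2 Au⁺(aq) + Ni(s) → 2 Au(s) + Ni²⁺(aq); Q = [Ni²⁺]^1/[Au⁺]^2.
From E = E° − (0.0592/n) log Q: log Q = (E° − E)·n/0.0592 = (+1.98 − (+1.967))·2/0.0592 = 0.4392.
So 2·log[Au⁺] = 1·log(0.46) − log Q = -0.3372 − (0.4392) = -0.7764; log[Au⁺] = -0.7764 / 2 = -0.3882; [Au⁺] = 10^(-0.3882) ≈ 0.41 M.

0.41 M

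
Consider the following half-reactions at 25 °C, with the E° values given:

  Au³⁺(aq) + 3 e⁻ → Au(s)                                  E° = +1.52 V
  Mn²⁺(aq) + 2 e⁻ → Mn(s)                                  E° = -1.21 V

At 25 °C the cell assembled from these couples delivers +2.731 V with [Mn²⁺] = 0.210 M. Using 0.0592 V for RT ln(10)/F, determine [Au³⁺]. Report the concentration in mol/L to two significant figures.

Au³⁺/Au is the cathode, Mn²⁺/Mn the anode: E°cell = +2.73 V, n = 6.
Overall reaction: 2 Au³⁺(aq) + 3 Mn(s) → 2 Au(s) + 3 Mn²⁺(aq); Q = [Mn²⁺]^3/[Au³⁺]^2.
From E = E° − (0.0592/n) log Q: log Q = (E° − E)·n/0.0592 = (+2.73 − (+2.731))·6/0.0592 = -0.1014.
So 2·log[Au³⁺] = 3·log(0.21) − log Q = -2.0333 − (-0.1014) = -1.9319; log[Au³⁺] = -1.9319 / 2 = -0.9659; [Au³⁺] = 10^(-0.9659) ≈ 0.11 M.

0.11 M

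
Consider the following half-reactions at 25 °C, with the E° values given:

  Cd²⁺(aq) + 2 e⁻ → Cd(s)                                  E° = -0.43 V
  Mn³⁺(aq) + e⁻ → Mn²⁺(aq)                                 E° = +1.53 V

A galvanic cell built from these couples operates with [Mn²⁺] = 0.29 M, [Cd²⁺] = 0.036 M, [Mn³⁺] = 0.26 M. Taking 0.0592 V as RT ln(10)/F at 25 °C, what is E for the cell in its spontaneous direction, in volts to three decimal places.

+2.000 V

Mn³⁺/Mn²⁺ is the cathode (higher E°), Cd²⁺/Cd the anode: E°cell = +1.53 − (-0.43) = +1.96 V, n = 2.
Overall: 2 Mn³⁺(aq) + Cd(s) → 2 Mn²⁺(aq) + Cd²⁺(aq)
Q = [Mn²⁺]^2·[Cd²⁺] / ([Mn³⁺]^2); log Q = -1.349.
E = E° − (0.0592/n) log Q = +1.96 − (0.0592/2)(-1.349) = +2.000 V.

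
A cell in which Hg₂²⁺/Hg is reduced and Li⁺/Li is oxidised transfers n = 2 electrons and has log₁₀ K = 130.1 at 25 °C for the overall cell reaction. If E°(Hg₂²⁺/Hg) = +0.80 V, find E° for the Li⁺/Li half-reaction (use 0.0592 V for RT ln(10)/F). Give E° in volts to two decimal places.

E°cell = (0.0592/n)·log K = (0.0592/2)(130.1) = +3.851 V.
Since Hg₂²⁺/Hg is the cathode and Li⁺/Li the anode, E°cell = E°(Hg₂²⁺/Hg) − E°(Li⁺/Li).
So E°(Li⁺/Li) = E°(Hg₂²⁺/Hg) − E°cell = (+0.80) − (+3.851) = -3.05 V.

-3.05 V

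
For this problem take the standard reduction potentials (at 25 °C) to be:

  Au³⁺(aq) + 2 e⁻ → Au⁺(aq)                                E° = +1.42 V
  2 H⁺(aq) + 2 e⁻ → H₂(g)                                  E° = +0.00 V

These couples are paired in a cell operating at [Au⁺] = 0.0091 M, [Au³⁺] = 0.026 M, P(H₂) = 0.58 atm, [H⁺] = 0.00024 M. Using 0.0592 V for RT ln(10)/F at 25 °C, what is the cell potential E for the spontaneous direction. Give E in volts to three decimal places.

+1.641 V

Au³⁺/Au⁺ is the cathode (higher E°), H⁺/H₂ the anode: E°cell = +1.42 − (+0.00) = +1.42 V, n = 2.
Overall: Au³⁺(aq) + H₂(g) → Au⁺(aq) + 2 H⁺(aq)
Q = [Au⁺]·[H⁺]^2 / ([Au³⁺]·P(H₂)); log Q = -7.459.
E = E° − (0.0592/n) log Q = +1.42 − (0.0592/2)(-7.459) = +1.641 V.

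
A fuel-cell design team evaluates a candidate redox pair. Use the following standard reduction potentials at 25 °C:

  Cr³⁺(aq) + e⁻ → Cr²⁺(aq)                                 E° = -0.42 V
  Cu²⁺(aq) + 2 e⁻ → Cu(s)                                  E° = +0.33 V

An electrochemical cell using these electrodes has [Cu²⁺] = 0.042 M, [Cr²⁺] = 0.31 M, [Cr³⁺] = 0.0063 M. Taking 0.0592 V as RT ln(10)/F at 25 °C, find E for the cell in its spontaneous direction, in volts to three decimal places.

Cu²⁺/Cu is the cathode (higher E°), Cr³⁺/Cr²⁺ the anode: E°cell = +0.33 − (-0.42) = +0.75 V, n = 2.
Overall: Cu²⁺(aq) + 2 Cr²⁺(aq) → Cu(s) + 2 Cr³⁺(aq)
Q = [Cr³⁺]^2 / ([Cu²⁺]·[Cr²⁺]^2); log Q = -2.007.
E = E° − (0.0592/n) log Q = +0.75 − (0.0592/2)(-2.007) = +0.809 V.

+0.809 V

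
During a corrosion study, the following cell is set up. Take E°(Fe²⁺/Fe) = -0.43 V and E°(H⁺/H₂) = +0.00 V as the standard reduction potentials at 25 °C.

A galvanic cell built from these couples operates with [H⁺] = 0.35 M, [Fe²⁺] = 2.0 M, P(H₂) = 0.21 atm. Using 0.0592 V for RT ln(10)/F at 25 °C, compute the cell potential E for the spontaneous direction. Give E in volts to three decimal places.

+0.414 V

H⁺/H₂ is the cathode (higher E°), Fe²⁺/Fe the anode: E°cell = +0.00 − (-0.43) = +0.43 V, n = 2.
Overall: 2 H⁺(aq) + Fe(s) → H₂(g) + Fe²⁺(aq)
Q = P(H₂)·[Fe²⁺] / ([H⁺]^2); log Q = 0.535.
E = E° − (0.0592/n) log Q = +0.43 − (0.0592/2)(0.535) = +0.414 V.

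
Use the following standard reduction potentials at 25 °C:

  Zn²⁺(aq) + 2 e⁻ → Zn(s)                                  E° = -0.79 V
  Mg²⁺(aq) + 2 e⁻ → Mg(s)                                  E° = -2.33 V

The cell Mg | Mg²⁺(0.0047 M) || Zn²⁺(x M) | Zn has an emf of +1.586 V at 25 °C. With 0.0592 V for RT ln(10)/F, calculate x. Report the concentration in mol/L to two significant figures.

Zn²⁺/Zn is the cathode, Mg²⁺/Mg the anode: E°cell = +1.54 V, n = 2.
Overall reaction: Zn²⁺(aq) + Mg(s) → Zn(s) + Mg²⁺(aq); Q = [Mg²⁺]^1/[Zn²⁺]^1.
From E = E° − (0.0592/n) log Q: log Q = (E° − E)·n/0.0592 = (+1.54 − (+1.586))·2/0.0592 = -1.5541.
So 1·log[Zn²⁺] = 1·log(0.0047) − log Q = -2.3279 − (-1.5541) = -0.7738; [Zn²⁺] = 10^(-0.7738) ≈ 0.17 M.

0.17 M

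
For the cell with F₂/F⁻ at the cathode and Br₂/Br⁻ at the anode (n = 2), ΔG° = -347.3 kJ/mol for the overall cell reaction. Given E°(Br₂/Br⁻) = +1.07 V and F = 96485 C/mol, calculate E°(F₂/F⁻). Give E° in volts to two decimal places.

+2.87 V

E°cell = −ΔG°/(nF) = −(-347.3×10³)/((2)(96485)) = +1.800 V.
Since F₂/F⁻ is the cathode and Br₂/Br⁻ the anode, E°cell = E°(F₂/F⁻) − E°(Br₂/Br⁻).
So E°(F₂/F⁻) = E°cell + E°(Br₂/Br⁻) = +1.800 + (+1.07) = +2.87 V.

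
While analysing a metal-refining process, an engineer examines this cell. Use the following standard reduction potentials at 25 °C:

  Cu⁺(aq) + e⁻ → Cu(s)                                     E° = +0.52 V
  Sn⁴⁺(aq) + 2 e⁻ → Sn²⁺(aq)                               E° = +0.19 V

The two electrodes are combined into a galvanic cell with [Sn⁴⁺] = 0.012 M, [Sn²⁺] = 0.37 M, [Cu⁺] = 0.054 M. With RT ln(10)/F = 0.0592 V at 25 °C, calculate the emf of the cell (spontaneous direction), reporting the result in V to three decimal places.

Cu⁺/Cu is the cathode (higher E°), Sn⁴⁺/Sn²⁺ the anode: E°cell = +0.52 − (+0.19) = +0.33 V, n = 2.
Overall: 2 Cu⁺(aq) + Sn²⁺(aq) → 2 Cu(s) + Sn⁴⁺(aq)
Q = [Sn⁴⁺] / ([Cu⁺]^2·[Sn²⁺]); log Q = 1.046.
E = E° − (0.0592/n) log Q = +0.33 − (0.0592/2)(1.046) = +0.299 V.

+0.299 V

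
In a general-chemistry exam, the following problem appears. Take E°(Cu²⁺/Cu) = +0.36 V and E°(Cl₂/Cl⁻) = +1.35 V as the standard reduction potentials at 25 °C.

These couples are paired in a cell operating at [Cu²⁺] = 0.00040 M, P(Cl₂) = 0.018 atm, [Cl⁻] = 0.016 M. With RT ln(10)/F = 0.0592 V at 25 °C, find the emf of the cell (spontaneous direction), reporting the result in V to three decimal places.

Cl₂/Cl⁻ is the cathode (higher E°), Cu²⁺/Cu the anode: E°cell = +1.35 − (+0.36) = +0.99 V, n = 2.
Overall: Cl₂(g) + Cu(s) → 2 Cl⁻(aq) + Cu²⁺(aq)
Q = [Cl⁻]^2·[Cu²⁺] / (P(Cl₂)); log Q = -5.245.
E = E° − (0.0592/n) log Q = +0.99 − (0.0592/2)(-5.245) = +1.145 V.

+1.145 V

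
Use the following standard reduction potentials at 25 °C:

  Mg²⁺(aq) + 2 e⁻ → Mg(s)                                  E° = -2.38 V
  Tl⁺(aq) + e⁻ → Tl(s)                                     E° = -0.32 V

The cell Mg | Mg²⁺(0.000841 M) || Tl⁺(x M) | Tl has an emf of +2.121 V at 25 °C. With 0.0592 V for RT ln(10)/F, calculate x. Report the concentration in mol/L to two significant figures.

Tl⁺/Tl is the cathode, Mg²⁺/Mg the anode: E°cell = +2.06 V, n = 2.
Overall reaction: 2 Tl⁺(aq) + Mg(s) → 2 Tl(s) + Mg²⁺(aq); Q = [Mg²⁺]^1/[Tl⁺]^2.
From E = E° − (0.0592/n) log Q: log Q = (E° − E)·n/0.0592 = (+2.06 − (+2.121))·2/0.0592 = -2.0608.
So 2·log[Tl⁺] = 1·log(0.000841) − log Q = -3.0752 − (-2.0608) = -1.0144; log[Tl⁺] = -1.0144 / 2 = -0.5072; [Tl⁺] = 10^(-0.5072) ≈ 0.31 M.

0.31 M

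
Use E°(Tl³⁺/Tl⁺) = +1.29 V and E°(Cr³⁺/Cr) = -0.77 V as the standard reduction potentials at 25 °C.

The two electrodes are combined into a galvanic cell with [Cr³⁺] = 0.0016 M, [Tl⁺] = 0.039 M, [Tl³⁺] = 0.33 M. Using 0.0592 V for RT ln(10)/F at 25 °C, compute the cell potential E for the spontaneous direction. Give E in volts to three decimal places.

Tl³⁺/Tl⁺ is the cathode (higher E°), Cr³⁺/Cr the anode: E°cell = +1.29 − (-0.77) = +2.06 V, n = 6.
Overall: 3 Tl³⁺(aq) + 2 Cr(s) → 3 Tl⁺(aq) + 2 Cr³⁺(aq)
Q = [Tl⁺]^3·[Cr³⁺]^2 / ([Tl³⁺]^3); log Q = -8.374.
E = E° − (0.0592/n) log Q = +2.06 − (0.0592/6)(-8.374) = +2.143 V.

+2.143 V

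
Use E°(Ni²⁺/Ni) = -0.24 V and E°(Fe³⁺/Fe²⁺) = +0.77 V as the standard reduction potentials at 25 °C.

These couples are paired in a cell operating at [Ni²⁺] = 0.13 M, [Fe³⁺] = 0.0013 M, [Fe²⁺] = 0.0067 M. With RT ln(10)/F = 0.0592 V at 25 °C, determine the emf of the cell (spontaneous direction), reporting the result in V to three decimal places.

+0.994 V

Fe³⁺/Fe²⁺ is the cathode (higher E°), Ni²⁺/Ni the anode: E°cell = +0.77 − (-0.24) = +1.01 V, n = 2.
Overall: 2 Fe³⁺(aq) + Ni(s) → 2 Fe²⁺(aq) + Ni²⁺(aq)
Q = [Fe²⁺]^2·[Ni²⁺] / ([Fe³⁺]^2); log Q = 0.538.
E = E° − (0.0592/n) log Q = +1.01 − (0.0592/2)(0.538) = +0.994 V.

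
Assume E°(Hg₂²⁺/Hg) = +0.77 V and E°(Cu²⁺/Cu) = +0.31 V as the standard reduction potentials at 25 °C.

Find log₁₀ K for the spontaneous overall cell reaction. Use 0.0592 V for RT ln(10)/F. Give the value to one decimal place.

Cathode: Hg₂²⁺/Hg; anode: Cu²⁺/Cu. E°cell = +0.46 V, n = 2.
log K = nE°cell / 0.0592 = (2)(+0.46) / 0.0592 = 15.5.

15.5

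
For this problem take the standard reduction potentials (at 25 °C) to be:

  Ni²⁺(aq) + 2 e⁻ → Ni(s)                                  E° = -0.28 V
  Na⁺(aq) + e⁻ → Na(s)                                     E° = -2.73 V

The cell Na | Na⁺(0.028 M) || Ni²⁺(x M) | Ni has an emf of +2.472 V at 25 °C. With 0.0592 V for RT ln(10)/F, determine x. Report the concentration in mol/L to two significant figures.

0.0043 M

Ni²⁺/Ni is the cathode, Na⁺/Na the anode: E°cell = +2.45 V, n = 2.
Overall reaction: Ni²⁺(aq) + 2 Na(s) → Ni(s) + 2 Na⁺(aq); Q = [Na⁺]^2/[Ni²⁺]^1.
From E = E° − (0.0592/n) log Q: log Q = (E° − E)·n/0.0592 = (+2.45 − (+2.472))·2/0.0592 = -0.7432.
So 1·log[Ni²⁺] = 2·log(0.028) − log Q = -3.1057 − (-0.7432) = -2.3625; [Ni²⁺] = 10^(-2.3625) ≈ 0.0043 M.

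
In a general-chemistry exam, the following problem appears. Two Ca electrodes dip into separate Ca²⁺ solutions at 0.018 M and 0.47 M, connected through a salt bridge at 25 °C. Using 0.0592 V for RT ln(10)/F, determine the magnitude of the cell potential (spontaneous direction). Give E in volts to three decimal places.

+0.042 V

For a concentration cell E°cell = 0. The 0.47 M side is the cathode (reduction is favoured where [Ca²⁺] is higher).
With n = 2, E = −(0.0592/2) log([Ca²⁺]ₐₙ/[Ca²⁺]꜀ₐₜ) = −(0.0592/2) log(0.018/0.47) = −(0.0592/2)(-1.417) = +0.042 V.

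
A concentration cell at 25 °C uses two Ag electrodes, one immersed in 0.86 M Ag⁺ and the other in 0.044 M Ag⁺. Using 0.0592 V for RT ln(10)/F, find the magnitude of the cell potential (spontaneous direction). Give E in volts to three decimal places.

+0.076 V

For a concentration cell E°cell = 0. The 0.86 M side is the cathode (reduction is favoured where [Ag⁺] is higher).
With n = 1, E = −(0.0592/1) log([Ag⁺]ₐₙ/[Ag⁺]꜀ₐₜ) = −(0.0592/1) log(0.044/0.86) = −(0.0592/1)(-1.291) = +0.076 V.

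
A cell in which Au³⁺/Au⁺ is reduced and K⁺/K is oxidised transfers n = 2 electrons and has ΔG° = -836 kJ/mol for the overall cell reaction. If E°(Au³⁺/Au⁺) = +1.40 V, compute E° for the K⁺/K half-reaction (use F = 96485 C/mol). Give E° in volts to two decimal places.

E°cell = −ΔG°/(nF) = −(-836×10³)/((2)(96485)) = +4.332 V.
Since Au³⁺/Au⁺ is the cathode and K⁺/K the anode, E°cell = E°(Au³⁺/Au⁺) − E°(K⁺/K).
So E°(K⁺/K) = E°(Au³⁺/Au⁺) − E°cell = (+1.40) − (+4.332) = -2.93 V.

-2.93 V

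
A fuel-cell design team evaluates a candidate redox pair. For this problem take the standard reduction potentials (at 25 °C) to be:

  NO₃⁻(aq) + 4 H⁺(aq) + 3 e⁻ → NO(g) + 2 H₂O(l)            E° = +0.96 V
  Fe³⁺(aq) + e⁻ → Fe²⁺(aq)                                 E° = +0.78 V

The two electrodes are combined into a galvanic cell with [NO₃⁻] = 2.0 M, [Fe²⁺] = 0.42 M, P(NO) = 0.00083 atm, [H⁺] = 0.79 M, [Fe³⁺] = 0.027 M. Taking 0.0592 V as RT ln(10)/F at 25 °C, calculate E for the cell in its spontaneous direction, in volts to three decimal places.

NO₃⁻/NO is the cathode (higher E°), Fe³⁺/Fe²⁺ the anode: E°cell = +0.96 − (+0.78) = +0.18 V, n = 3.
Overall: NO₃⁻(aq) + 4 H⁺(aq) + 3 Fe²⁺(aq) → NO(g) + 2 H₂O(l) + 3 Fe³⁺(aq)
Q = P(NO)·[Fe³⁺]^3 / ([NO₃⁻]·[H⁺]^4·[Fe²⁺]^3); log Q = -6.548.
E = E° − (0.0592/n) log Q = +0.18 − (0.0592/3)(-6.548) = +0.309 V.

+0.309 V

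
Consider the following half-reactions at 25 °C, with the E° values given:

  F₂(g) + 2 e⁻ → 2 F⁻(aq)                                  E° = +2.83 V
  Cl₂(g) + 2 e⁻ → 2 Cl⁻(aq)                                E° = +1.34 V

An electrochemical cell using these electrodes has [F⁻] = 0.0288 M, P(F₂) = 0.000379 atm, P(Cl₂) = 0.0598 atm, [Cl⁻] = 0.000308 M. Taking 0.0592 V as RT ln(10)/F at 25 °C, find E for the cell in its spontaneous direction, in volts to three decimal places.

F₂/F⁻ is the cathode (higher E°), Cl₂/Cl⁻ the anode: E°cell = +2.83 − (+1.34) = +1.49 V, n = 2.
Overall: F₂(g) + 2 Cl⁻(aq) → 2 F⁻(aq) + Cl₂(g)
Q = [F⁻]^2·P(Cl₂) / (P(F₂)·[Cl⁻]^2); log Q = 6.140.
E = E° − (0.0592/n) log Q = +1.49 − (0.0592/2)(6.140) = +1.308 V.

+1.308 V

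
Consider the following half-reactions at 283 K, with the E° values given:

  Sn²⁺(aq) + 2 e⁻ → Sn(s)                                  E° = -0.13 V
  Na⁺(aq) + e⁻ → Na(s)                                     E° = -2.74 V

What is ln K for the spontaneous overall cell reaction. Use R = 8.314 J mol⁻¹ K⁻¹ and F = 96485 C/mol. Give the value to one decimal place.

Cathode: Sn²⁺/Sn; anode: Na⁺/Na. E°cell = (-0.13) − (-2.74) = +2.61 V, with n = 2.
ΔG° = −nFE° = −RT ln K, so ln K = nFE°/(RT) = (2)(96485)(+2.61) / ((8.314)(283)) = 214.059.

214.1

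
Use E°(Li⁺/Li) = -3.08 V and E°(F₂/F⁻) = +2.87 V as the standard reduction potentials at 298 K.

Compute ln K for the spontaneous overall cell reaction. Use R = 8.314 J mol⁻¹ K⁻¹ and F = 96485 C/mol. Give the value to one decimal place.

463.4

Cathode: F₂/F⁻; anode: Li⁺/Li. E°cell = (+2.87) − (-3.08) = +5.95 V, with n = 2.
ΔG° = −nFE° = −RT ln K, so ln K = nFE°/(RT) = (2)(96485)(+5.95) / ((8.314)(298)) = 463.426.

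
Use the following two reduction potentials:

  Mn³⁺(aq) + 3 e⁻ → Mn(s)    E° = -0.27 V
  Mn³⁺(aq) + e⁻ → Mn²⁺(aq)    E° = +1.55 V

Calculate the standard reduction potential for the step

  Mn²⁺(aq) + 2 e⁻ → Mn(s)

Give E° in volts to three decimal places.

-1.180 V

Sequential free energies add, so n₃E°₃ = n₁E°₁ + n₂E°₂.
With n₃ = 3, and the known step contributing 1×(+1.55) V, the unknown satisfies 2·E° = 3×(-0.27) − 1×(+1.55) = -2.360.
E° = -2.360 / 2 = -1.180 V.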